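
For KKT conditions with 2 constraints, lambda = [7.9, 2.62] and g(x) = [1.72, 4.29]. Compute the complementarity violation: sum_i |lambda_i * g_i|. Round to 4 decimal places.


KKT complementary slackness check:
lambda_1 * g_1 = 7.9 * 1.72 = 13.588
lambda_2 * g_2 = 2.62 * 4.29 = 11.2398
Total violation = 13.588 + 11.2398 = 24.8278


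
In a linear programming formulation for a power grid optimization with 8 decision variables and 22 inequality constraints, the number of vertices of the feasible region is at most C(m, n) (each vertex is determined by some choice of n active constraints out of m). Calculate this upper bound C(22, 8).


Each vertex corresponds to some choice of n active constraints out of m, so the number of vertices is at most C(m, n) = m! / (n!(m-n)!).
m = 22, n = 8
Numerator: 22 * 21 * 20 * 19 * 18 * 17 * 16 * 15
Denominator: 8! = 40320
C(22, 8) = 319770


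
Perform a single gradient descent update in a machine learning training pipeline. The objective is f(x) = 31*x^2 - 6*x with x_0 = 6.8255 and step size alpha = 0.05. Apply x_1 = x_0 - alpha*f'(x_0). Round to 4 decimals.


We compute the gradient at x_0 and apply the update.
f'(x) = 62*x - 6
f'(6.8255) = 62*6.8255 - 6 = 417.181
x_1 = 6.8255 - 0.05*417.181 = -14.0336


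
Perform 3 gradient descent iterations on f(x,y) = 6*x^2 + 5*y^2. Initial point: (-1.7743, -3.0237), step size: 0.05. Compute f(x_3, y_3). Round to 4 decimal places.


Gradient descent on f(x,y) = 6*x^2 + 5*y^2.
Starting point: (-1.7743, -3.0237), alpha = 0.05
Step 1: grad_x = 2*6*-1.7743 = -21.2916, grad_y = 2*5*-3.0237 = -30.237
  x_1 = -1.7743 - 0.05*-21.2916 = -0.7097
  y_1 = -3.0237 - 0.05*-30.237 = -1.5119
Step 2: grad_x = 2*6*-0.7097 = -8.5166, grad_y = 2*5*-1.5119 = -15.1185
  x_2 = -0.7097 - 0.05*-8.5166 = -0.2839
  y_2 = -1.5119 - 0.05*-15.1185 = -0.7559
Step 3: grad_x = 2*6*-0.2839 = -3.4067, grad_y = 2*5*-0.7559 = -7.5593
  x_3 = -0.2839 - 0.05*-3.4067 = -0.1136
  y_3 = -0.7559 - 0.05*-7.5593 = -0.378
f(-0.1136, -0.378) = 6*(-0.1136)^2 + 5*(-0.378)^2 = 0.7916


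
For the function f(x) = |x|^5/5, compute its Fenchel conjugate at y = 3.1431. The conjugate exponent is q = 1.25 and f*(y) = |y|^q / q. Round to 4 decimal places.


The conjugate exponent q satisfies 1/p + 1/q = 1.
p = 5, so q = 5/(5 - 1) = 1.25
|y|^q = 3.1431^1.25 = 4.185
f*(3.1431) = 4.185 / 1.25 = 3.348


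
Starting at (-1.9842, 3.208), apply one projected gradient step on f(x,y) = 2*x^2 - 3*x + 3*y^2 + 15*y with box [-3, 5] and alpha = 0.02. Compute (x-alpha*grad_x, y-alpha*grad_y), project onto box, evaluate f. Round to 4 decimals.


Step 1: Compute gradient at (-1.9842, 3.208).
grad_x = 2*2*-1.9842 - 3 = -10.9368
grad_y = 2*3*3.208 + 15 = 34.248
Step 2: Gradient step.
x_raw = -1.9842 - 0.02*-10.9368 = -1.7655
y_raw = 3.208 - 0.02*34.248 = 2.523
Step 3: Project onto [-3, 5].
x_proj = clip(-1.7655) = -1.7655
y_proj = clip(2.523) = 2.523
Step 4: Evaluate f.
f(-1.7655, 2.523) = 68.4729


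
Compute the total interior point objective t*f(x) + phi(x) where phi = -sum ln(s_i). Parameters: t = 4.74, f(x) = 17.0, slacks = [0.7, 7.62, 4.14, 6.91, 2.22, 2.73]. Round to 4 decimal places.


Step 1: Compute log-barrier.
ln values: [-0.3567, 2.0308, 1.4207, 1.933, 0.7975, 1.0043]
phi = -(-0.3567 + 2.0308 + 1.4207 + 1.933 + 0.7975 + 1.0043) = -6.8296
Step 2: Compute augmented objective.
t*f(x) = 4.74*17.0 = 80.58
Total = 80.58 - 6.8296 = 73.7504


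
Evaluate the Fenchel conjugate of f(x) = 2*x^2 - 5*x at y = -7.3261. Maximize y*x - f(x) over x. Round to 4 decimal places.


f*(y) = sup_x {y*x - a*x^2 - b*x} = sup_x {(y-b)*x - a*x^2}
FOC: (y - b) - 2a*x = 0 => x* = (y - b)/(2a)
x* = (-7.3261 + 5)/(2*2) = -0.5815
f*(-7.3261) = (y-b)^2/(4a) = (-7.3261 + 5)^2/(4*2)
= 5.4107/8 = 0.6763


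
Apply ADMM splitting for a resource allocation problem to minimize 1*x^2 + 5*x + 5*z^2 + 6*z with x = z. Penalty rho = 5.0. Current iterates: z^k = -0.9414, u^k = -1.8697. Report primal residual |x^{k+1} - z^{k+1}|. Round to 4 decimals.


ADMM iteration with rho = 5.0, z^k = -0.9414, u^k = -1.8697
Step 1: x-update.
Minimize 1*x^2 + 5*x + (5.0/2)*(x + 0.9414 - 1.8697)^2
FOC: (2*1 + 5.0)*x = -5 + 5.0*(-0.9414 + 1.8697)
x^{k+1} = -0.0512
Step 2: z-update.
Minimize 5*z^2 + 6*z + (5.0/2)*(-0.0512 - z - 1.8697)^2
FOC: (2*5 + 5.0)*z = -6 + 5.0*(-0.0512 - 1.8697)
z^{k+1} = -1.0403
Step 3: u-update.
u^{k+1} = -1.8697 - 0.0512 + 1.0403 = -0.8806
Step 4: Primal residual = |-0.0512 + 1.0403| = 0.9891


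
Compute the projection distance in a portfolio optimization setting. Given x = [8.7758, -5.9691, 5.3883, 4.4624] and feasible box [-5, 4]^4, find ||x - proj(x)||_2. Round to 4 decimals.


Project each component onto [-5, 4].
clip(8.7758) = 4.0, clip(-5.9691) = -5.0, clip(5.3883) = 4.0, clip(4.4624) = 4.0
Projection = [4.0, -5.0, 4.0, 4.0]
Squared diffs: [22.8083, 0.9392, 1.9274, 0.2138]
Distance = sqrt(25.8887) = 5.0881


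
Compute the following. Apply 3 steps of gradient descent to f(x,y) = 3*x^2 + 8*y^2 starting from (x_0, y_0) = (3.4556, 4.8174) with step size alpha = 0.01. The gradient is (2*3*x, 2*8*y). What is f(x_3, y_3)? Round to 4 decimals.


Gradient descent on f(x,y) = 3*x^2 + 8*y^2.
Starting point: (3.4556, 4.8174), alpha = 0.01
Step 1: grad_x = 2*3*3.4556 = 20.7336, grad_y = 2*8*4.8174 = 77.0784
  x_1 = 3.4556 - 0.01*20.7336 = 3.2483
  y_1 = 4.8174 - 0.01*77.0784 = 4.0466
Step 2: grad_x = 2*3*3.2483 = 19.4896, grad_y = 2*8*4.0466 = 64.7459
  x_2 = 3.2483 - 0.01*19.4896 = 3.0534
  y_2 = 4.0466 - 0.01*64.7459 = 3.3992
Step 3: grad_x = 2*3*3.0534 = 18.3202, grad_y = 2*8*3.3992 = 54.3865
  x_3 = 3.0534 - 0.01*18.3202 = 2.8702
  y_3 = 3.3992 - 0.01*54.3865 = 2.8553
f(2.8702, 2.8553) = 3*2.8702^2 + 8*2.8553^2 = 89.9351


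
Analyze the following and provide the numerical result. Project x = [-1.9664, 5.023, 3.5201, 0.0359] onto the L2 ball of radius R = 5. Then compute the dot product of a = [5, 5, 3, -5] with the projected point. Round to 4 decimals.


Step 1: Compute ||x|| (intermediates to 6 decimals).
||x|| = sqrt((-1.9664)^2 + 5.023^2 + 3.5201^2 + 0.0359^2) = 6.441246
Step 2: Project.
Since ||x|| > R, scale = R/||x|| = 5/6.441246 = 0.776247, proj(x) = scale * x
proj(x) = [-1.526412, 3.899089, 2.732467, 0.027867]
Step 3: Dot product.
a^T * proj(x) = 5*(-1.526412) + 5*3.899089 + 3*2.732467 - 5*0.027867 = 19.9215


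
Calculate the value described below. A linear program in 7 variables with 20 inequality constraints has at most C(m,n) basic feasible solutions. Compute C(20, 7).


Each vertex corresponds to some choice of n active constraints out of m, so the number of vertices is at most C(m, n) = m! / (n!(m-n)!).
m = 20, n = 7
Numerator: 20 * 19 * 18 * 17 * 16 * 15 * 14
Denominator: 7! = 5040
C(20, 7) = 77520


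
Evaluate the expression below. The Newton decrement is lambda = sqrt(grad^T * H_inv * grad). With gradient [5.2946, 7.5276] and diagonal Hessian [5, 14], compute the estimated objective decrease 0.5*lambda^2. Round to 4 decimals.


Step 1: H is diagonal, so H^(-1) * g = [1.0589, 0.5377].
Step 2: g^T H^(-1) g = sum_i g_i^2 / H_ii
  = (5.2946)^2/5 + (7.5276)^2/14
  = 5.6066 + 4.0475 = 9.654
Step 3: Objective decrease = 0.5 * g^T H^(-1) g = 4.827


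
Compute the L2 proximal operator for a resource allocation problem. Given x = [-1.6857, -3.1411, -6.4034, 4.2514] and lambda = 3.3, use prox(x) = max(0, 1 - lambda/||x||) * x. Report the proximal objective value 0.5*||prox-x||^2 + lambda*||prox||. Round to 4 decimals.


Step 1: Compute ||x||.
||x|| = 8.4727
Step 2: Compute scaling factor.
scale = max(0, 1 - 3.3/8.4727) = 0.6105
Step 3: prox(x) = [-1.0291, -1.9177, -3.9094, 2.5955]
||prox(x)|| = 5.1727
Step 4: Proximal objective.
0.5*||prox-x||^2 = 5.445
lambda*||prox|| = 17.0699
Total = 22.5148


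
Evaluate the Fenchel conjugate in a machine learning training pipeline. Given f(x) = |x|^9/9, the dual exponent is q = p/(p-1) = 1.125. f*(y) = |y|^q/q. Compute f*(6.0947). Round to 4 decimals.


The conjugate exponent q satisfies 1/p + 1/q = 1.
p = 9, so q = 9/(9 - 1) = 1.125
|y|^q = 6.0947^1.125 = 7.6396
f*(6.0947) = 7.6396 / 1.125 = 6.7908


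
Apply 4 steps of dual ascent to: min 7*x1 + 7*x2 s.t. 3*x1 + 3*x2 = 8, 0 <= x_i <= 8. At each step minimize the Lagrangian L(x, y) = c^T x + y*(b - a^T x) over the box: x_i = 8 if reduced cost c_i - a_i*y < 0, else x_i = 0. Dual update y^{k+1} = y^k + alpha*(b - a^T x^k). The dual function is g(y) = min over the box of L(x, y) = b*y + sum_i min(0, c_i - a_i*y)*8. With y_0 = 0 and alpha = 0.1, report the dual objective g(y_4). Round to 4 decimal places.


Dual ascent for LP: min 7*x1 + 7*x2, 3*x1 + 3*x2 = 8, 0 <= x_i <= 8
Step 1: y^k = 0.0, reduced costs: (7.0, 7.0)
  x^k = (0.0, 0.0), subgradient = b - a^T x = 8.0
  y^{k+1} = 0.0 + 0.1*8.0 = 0.8
Step 2: y^k = 0.8, reduced costs: (4.6, 4.6)
  x^k = (0.0, 0.0), subgradient = b - a^T x = 8.0
  y^{k+1} = 0.8 + 0.1*8.0 = 1.6
Step 3: y^k = 1.6, reduced costs: (2.2, 2.2)
  x^k = (0.0, 0.0), subgradient = b - a^T x = 8.0
  y^{k+1} = 1.6 + 0.1*8.0 = 2.4
Step 4: y^k = 2.4, reduced costs: (-0.2, -0.2)
  x^k = (8.0, 8.0), subgradient = b - a^T x = -40.0
  y^{k+1} = 2.4 + 0.1*-40.0 = -1.6
Dual objective at y_4 = -1.6: reduced costs (11.8, 11.8), box minimizer x = (0.0, 0.0)
g(y_4) = b*y + (c1 - a1*y)*x1 + (c2 - a2*y)*x2 = 8*(-1.6) + 11.8*0.0 + 11.8*0.0 = -12.8 + 0.0 + 0.0 = -12.8


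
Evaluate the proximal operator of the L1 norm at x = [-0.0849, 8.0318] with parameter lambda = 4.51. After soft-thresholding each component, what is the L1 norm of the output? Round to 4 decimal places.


Soft-thresholding with lambda = 4.51:
prox(-0.0849) = sign(-0.0849)*max(|-0.0849| - 4.51, 0) = 0.0
prox(8.0318) = sign(8.0318)*max(|8.0318| - 4.51, 0) = 3.5218
prox(x) = [0.0, 3.5218]
||prox(x)||_1 = 0.0 + 3.5218 = 3.5218


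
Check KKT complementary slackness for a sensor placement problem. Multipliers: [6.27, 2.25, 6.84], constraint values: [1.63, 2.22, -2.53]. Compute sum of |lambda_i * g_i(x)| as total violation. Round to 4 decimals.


KKT complementary slackness check:
lambda_1 * g_1 = 6.27 * 1.63 = 10.2201
lambda_2 * g_2 = 2.25 * 2.22 = 4.995
lambda_3 * g_3 = 6.84 * -2.53 = -17.3052
Total violation = 10.2201 + 4.995 + 17.3052 = 32.5203


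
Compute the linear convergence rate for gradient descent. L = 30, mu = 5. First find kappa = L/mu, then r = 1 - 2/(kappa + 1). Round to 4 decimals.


Step 1: Compute the condition number.
kappa = L/mu = 30/5 = 6.0
Step 2: Compute the convergence rate.
r = 1 - 2/(kappa + 1) = 1 - 2*mu/(L + mu) = (L - mu)/(L + mu) = 25/35 = 0.7143


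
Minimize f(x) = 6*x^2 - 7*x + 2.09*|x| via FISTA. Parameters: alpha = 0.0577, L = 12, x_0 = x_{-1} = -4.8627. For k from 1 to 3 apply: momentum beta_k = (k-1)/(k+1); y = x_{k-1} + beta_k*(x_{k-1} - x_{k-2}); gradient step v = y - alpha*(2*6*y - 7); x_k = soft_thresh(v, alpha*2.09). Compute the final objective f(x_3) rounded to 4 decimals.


FISTA on f(x) = 6*x^2 - 7*x + 2.09*|x|
L = 12, alpha = 0.0577
Iteration 1: beta = 0.0, y = -4.8627 + 0.0*(-4.8627 + 4.8627) = -4.8627
  grad(y) = -65.3524, v = y - alpha*grad = -1.0919
  prox(v) = soft_thresh(-1.0919, 0.1206) = -0.9713
Iteration 2: beta = 0.3333, y = -0.9713 + 0.3333*(-0.9713 + 4.8627) = 0.3259
  grad(y) = -3.0896, v = y - alpha*grad = 0.5041
  prox(v) = soft_thresh(0.5041, 0.1206) = 0.3835
Iteration 3: beta = 0.5, y = 0.3835 + 0.5*(0.3835 + 0.9713) = 1.061
  grad(y) = 5.7314, v = y - alpha*grad = 0.7302
  prox(v) = soft_thresh(0.7302, 0.1206) = 0.6097
f(x_3) = 6*0.6097^2 - 7*0.6097 + 2.09*|0.6097| = -0.7633


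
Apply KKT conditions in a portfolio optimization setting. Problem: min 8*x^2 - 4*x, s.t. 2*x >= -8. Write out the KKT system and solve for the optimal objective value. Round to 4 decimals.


Step 1: Try lambda = 0 (constraint inactive).
Stationarity: 2*8*x - 4 = 0
x* = 4/(2*8) = 0.25
Check constraint: 2*0.25 = 0.5 >= -8 -- satisfied.
Step 2: Compute optimal value.
f(x*) = 8*0.25^2 - 4*0.25 = -0.5


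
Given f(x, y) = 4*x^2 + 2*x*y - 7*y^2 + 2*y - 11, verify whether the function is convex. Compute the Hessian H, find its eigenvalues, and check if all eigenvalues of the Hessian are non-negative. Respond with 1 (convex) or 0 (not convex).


The Hessian of f(x,y) = 4*x^2 + 2*x*y - 7*y^2 + 2*y - 11 is:
H = [[8, 2], [2, -14]]
Trace = 8 - 14 = -6
Determinant = 8*-14 - (2)^2 = -116
Discriminant = (-6)^2 - 4*-116 = 500.0
Eigenvalues: lambda_1 = -14.1803, lambda_2 = 8.1803
The function is not convex.

0


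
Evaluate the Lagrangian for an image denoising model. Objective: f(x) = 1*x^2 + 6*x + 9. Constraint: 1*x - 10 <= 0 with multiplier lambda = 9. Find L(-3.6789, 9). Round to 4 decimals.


Step 1: Evaluate f(x).
f(-3.6789) = 1*(-3.6789)^2 + 6*(-3.6789) + 9 = 0.4609
Step 2: Evaluate g(x).
g(-3.6789) = 1*-3.6789 - 10 = -13.6789
Step 3: Compute Lagrangian.
L = 0.4609 + 9*-13.6789 = -122.6492


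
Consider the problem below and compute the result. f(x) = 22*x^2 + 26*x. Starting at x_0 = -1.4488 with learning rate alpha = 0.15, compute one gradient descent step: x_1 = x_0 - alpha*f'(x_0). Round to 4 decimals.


We compute the gradient at x_0 and apply the update.
f'(x) = 44*x + 26
f'(-1.4488) = 44*-1.4488 + 26 = -37.7472
x_1 = -1.4488 - 0.15*-37.7472 = 4.2133


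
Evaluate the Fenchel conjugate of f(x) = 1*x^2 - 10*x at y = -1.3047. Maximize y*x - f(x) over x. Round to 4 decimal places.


f*(y) = sup_x {y*x - a*x^2 - b*x} = sup_x {(y-b)*x - a*x^2}
FOC: (y - b) - 2a*x = 0 => x* = (y - b)/(2a)
x* = (-1.3047 + 10)/(2*1) = 4.3477
f*(-1.3047) = (y-b)^2/(4a) = (-1.3047 + 10)^2/(4*1)
= 75.6082/4 = 18.9021


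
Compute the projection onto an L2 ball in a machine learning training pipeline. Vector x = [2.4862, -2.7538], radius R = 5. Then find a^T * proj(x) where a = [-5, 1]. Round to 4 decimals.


Step 1: Compute ||x|| (intermediates to 6 decimals).
||x|| = sqrt(2.4862^2 + (-2.7538)^2) = 3.710068
Step 2: Project.
Since ||x|| <= R, proj = x (no scaling needed).
proj(x) = [2.4862, -2.7538]
Step 3: Dot product.
a^T * proj(x) = -5*2.4862 + 1*(-2.7538) = -15.1848


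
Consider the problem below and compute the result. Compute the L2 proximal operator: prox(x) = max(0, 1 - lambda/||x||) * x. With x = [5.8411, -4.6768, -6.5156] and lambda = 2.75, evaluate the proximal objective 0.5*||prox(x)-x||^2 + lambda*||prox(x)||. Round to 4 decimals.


Step 1: Compute ||x||.
||x|| = 9.9219
Step 2: Compute scaling factor.
scale = max(0, 1 - 2.75/9.9219) = 0.7228
Step 3: prox(x) = [4.2222, -3.3806, -4.7097]
||prox(x)|| = 7.1719
Step 4: Proximal objective.
0.5*||prox-x||^2 = 3.7813
lambda*||prox|| = 19.7227
Total = 23.504


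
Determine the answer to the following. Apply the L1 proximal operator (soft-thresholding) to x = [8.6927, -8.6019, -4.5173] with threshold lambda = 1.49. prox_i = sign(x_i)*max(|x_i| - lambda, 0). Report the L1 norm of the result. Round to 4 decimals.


Soft-thresholding with lambda = 1.49:
prox(8.6927) = sign(8.6927)*max(|8.6927| - 1.49, 0) = 7.2027
prox(-8.6019) = sign(-8.6019)*max(|-8.6019| - 1.49, 0) = -7.1119
prox(-4.5173) = sign(-4.5173)*max(|-4.5173| - 1.49, 0) = -3.0273
prox(x) = [7.2027, -7.1119, -3.0273]
||prox(x)||_1 = 7.2027 + 7.1119 + 3.0273 = 17.3419


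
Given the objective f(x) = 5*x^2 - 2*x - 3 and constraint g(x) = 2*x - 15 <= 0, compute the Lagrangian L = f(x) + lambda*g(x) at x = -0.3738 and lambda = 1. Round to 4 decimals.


Step 1: Evaluate f(x).
f(-0.3738) = 5*(-0.3738)^2 - 2*(-0.3738) - 3 = -1.5538
Step 2: Evaluate g(x).
g(-0.3738) = 2*-0.3738 - 15 = -15.7476
Step 3: Compute Lagrangian.
L = -1.5538 + 1*-15.7476 = -17.3014


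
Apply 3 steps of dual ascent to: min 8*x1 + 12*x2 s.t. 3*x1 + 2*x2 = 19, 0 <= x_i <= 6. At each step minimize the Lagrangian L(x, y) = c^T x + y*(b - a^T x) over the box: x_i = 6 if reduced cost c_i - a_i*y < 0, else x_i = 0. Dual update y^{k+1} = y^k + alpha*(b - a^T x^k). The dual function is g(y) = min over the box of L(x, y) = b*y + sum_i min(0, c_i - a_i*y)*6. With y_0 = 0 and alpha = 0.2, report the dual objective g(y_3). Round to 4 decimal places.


Dual ascent for LP: min 8*x1 + 12*x2, 3*x1 + 2*x2 = 19, 0 <= x_i <= 6
Step 1: y^k = 0.0, reduced costs: (8.0, 12.0)
  x^k = (0.0, 0.0), subgradient = b - a^T x = 19.0
  y^{k+1} = 0.0 + 0.2*19.0 = 3.8
Step 2: y^k = 3.8, reduced costs: (-3.4, 4.4)
  x^k = (6.0, 0.0), subgradient = b - a^T x = 1.0
  y^{k+1} = 3.8 + 0.2*1.0 = 4.0
Step 3: y^k = 4.0, reduced costs: (-4.0, 4.0)
  x^k = (6.0, 0.0), subgradient = b - a^T x = 1.0
  y^{k+1} = 4.0 + 0.2*1.0 = 4.2
Dual objective at y_3 = 4.2: reduced costs (-4.6, 3.6), box minimizer x = (6.0, 0.0)
g(y_3) = b*y + (c1 - a1*y)*x1 + (c2 - a2*y)*x2 = 19*4.2 + (-4.6)*6.0 + 3.6*0.0 = 79.8 - 27.6 + 0.0 = 52.2


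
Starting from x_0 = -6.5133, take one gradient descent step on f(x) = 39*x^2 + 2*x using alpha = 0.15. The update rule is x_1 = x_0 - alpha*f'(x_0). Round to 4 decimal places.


We compute the gradient at x_0 and apply the update.
f'(x) = 78*x + 2
f'(-6.5133) = 78*-6.5133 + 2 = -506.0374
x_1 = -6.5133 - 0.15*-506.0374 = 69.3923


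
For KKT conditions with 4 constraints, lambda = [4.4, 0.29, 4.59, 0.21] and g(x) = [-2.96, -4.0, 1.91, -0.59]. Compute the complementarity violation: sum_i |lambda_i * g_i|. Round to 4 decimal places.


KKT complementary slackness check:
lambda_1 * g_1 = 4.4 * -2.96 = -13.024
lambda_2 * g_2 = 0.29 * -4.0 = -1.16
lambda_3 * g_3 = 4.59 * 1.91 = 8.7669
lambda_4 * g_4 = 0.21 * -0.59 = -0.1239
Total violation = 13.024 + 1.16 + 8.7669 + 0.1239 = 23.0748


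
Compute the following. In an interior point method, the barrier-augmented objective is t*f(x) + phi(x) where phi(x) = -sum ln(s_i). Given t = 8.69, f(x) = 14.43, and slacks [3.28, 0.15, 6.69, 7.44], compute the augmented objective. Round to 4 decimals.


Step 1: Compute log-barrier.
ln values: [1.1878, -1.8971, 1.9006, 2.0069]
phi = -(1.1878 - 1.8971 + 1.9006 + 2.0069) = -3.1982
Step 2: Compute augmented objective.
t*f(x) = 8.69*14.43 = 125.3967
Total = 125.3967 - 3.1982 = 122.1985


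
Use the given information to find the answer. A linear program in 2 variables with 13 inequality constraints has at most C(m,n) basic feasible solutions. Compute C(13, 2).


Each vertex corresponds to some choice of n active constraints out of m, so the number of vertices is at most C(m, n) = m! / (n!(m-n)!).
m = 13, n = 2
Numerator: 13 * 12
Denominator: 2! = 2
C(13, 2) = 78


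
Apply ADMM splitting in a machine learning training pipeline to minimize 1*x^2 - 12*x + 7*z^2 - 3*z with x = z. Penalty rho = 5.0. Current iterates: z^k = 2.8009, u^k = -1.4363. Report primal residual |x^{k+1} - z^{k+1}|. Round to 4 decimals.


ADMM iteration with rho = 5.0, z^k = 2.8009, u^k = -1.4363
Step 1: x-update.
Minimize 1*x^2 - 12*x + (5.0/2)*(x - 2.8009 - 1.4363)^2
FOC: (2*1 + 5.0)*x = 12 + 5.0*(2.8009 + 1.4363)
x^{k+1} = 4.7409
Step 2: z-update.
Minimize 7*z^2 - 3*z + (5.0/2)*(4.7409 - z - 1.4363)^2
FOC: (2*7 + 5.0)*z = 3 + 5.0*(4.7409 - 1.4363)
z^{k+1} = 1.0275
Step 3: u-update.
u^{k+1} = -1.4363 + 4.7409 - 1.0275 = 2.277
Step 4: Primal residual = |4.7409 - 1.0275| = 3.7133


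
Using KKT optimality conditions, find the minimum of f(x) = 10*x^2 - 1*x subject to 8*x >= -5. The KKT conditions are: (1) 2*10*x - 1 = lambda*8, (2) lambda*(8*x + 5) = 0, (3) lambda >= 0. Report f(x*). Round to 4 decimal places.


Step 1: Try lambda = 0 (constraint inactive).
Stationarity: 2*10*x - 1 = 0
x* = 1/(2*10) = 0.05
Check constraint: 8*0.05 = 0.4 >= -5 -- satisfied.
Step 2: Compute optimal value.
f(x*) = 10*0.05^2 - 1*0.05 = -0.025


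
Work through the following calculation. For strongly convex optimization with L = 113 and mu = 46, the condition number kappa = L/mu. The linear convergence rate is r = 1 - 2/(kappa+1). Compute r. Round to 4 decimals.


Step 1: Compute the condition number.
kappa = L/mu = 113/46 = 2.4565
Step 2: Compute the convergence rate.
r = 1 - 2/(kappa + 1) = 1 - 2*mu/(L + mu) = (L - mu)/(L + mu) = 67/159 = 0.4214


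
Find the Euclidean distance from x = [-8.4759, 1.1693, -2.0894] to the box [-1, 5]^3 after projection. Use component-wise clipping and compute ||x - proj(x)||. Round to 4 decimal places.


Project each component onto [-1, 5].
clip(-8.4759) = -1.0, clip(1.1693) = 1.1693, clip(-2.0894) = -1.0
Projection = [-1.0, 1.1693, -1.0]
Squared diffs: [55.8891, 0.0, 1.1868]
Distance = sqrt(57.0759) = 7.5549


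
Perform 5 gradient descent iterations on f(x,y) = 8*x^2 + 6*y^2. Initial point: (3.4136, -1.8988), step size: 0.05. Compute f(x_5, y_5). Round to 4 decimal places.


Gradient descent on f(x,y) = 8*x^2 + 6*y^2.
Starting point: (3.4136, -1.8988), alpha = 0.05
Step 1: grad_x = 2*8*3.4136 = 54.6176, grad_y = 2*6*-1.8988 = -22.7856
  x_1 = 3.4136 - 0.05*54.6176 = 0.6827
  y_1 = -1.8988 - 0.05*-22.7856 = -0.7595
Step 2: grad_x = 2*8*0.6827 = 10.9235, grad_y = 2*6*-0.7595 = -9.1142
  x_2 = 0.6827 - 0.05*10.9235 = 0.1365
  y_2 = -0.7595 - 0.05*-9.1142 = -0.3038
Step 3: grad_x = 2*8*0.1365 = 2.1847, grad_y = 2*6*-0.3038 = -3.6457
  x_3 = 0.1365 - 0.05*2.1847 = 0.0273
  y_3 = -0.3038 - 0.05*-3.6457 = -0.1215
Step 4: grad_x = 2*8*0.0273 = 0.4369, grad_y = 2*6*-0.1215 = -1.4583
  x_4 = 0.0273 - 0.05*0.4369 = 0.0055
  y_4 = -0.1215 - 0.05*-1.4583 = -0.0486
Step 5: grad_x = 2*8*0.0055 = 0.0874, grad_y = 2*6*-0.0486 = -0.5833
  x_5 = 0.0055 - 0.05*0.0874 = 0.0011
  y_5 = -0.0486 - 0.05*-0.5833 = -0.0194
f(0.0011, -0.0194) = 8*0.0011^2 + 6*(-0.0194)^2 = 0.0023


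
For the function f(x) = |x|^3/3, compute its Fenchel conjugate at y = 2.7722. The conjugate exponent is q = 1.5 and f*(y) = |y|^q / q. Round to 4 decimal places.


The conjugate exponent q satisfies 1/p + 1/q = 1.
p = 3, so q = 3/(3 - 1) = 1.5
|y|^q = 2.7722^1.5 = 4.6157
f*(2.7722) = 4.6157 / 1.5 = 3.0771


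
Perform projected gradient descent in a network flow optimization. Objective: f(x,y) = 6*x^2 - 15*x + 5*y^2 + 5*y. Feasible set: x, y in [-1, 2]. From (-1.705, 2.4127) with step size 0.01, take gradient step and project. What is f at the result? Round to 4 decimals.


Step 1: Compute gradient at (-1.705, 2.4127).
grad_x = 2*6*-1.705 - 15 = -35.46
grad_y = 2*5*2.4127 + 5 = 29.127
Step 2: Gradient step.
x_raw = -1.705 - 0.01*-35.46 = -1.3504
y_raw = 2.4127 - 0.01*29.127 = 2.1214
Step 3: Project onto [-1, 2].
x_proj = clip(-1.3504) = -1.0
y_proj = clip(2.1214) = 2.0
Step 4: Evaluate f.
f(-1.0, 2.0) = 51.0


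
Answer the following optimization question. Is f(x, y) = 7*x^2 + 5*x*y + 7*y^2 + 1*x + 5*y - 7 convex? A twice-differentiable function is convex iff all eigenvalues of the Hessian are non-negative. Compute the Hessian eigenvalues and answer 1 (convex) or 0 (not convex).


The Hessian of f(x,y) = 7*x^2 + 5*x*y + 7*y^2 + 1*x + 5*y - 7 is:
H = [[14, 5], [5, 14]]
Trace = 14 + 14 = 28
Determinant = 14*14 - (5)^2 = 171
Discriminant = (28)^2 - 4*171 = 100.0
Eigenvalues: lambda_1 = 9.0, lambda_2 = 19.0
The function is convex.

1


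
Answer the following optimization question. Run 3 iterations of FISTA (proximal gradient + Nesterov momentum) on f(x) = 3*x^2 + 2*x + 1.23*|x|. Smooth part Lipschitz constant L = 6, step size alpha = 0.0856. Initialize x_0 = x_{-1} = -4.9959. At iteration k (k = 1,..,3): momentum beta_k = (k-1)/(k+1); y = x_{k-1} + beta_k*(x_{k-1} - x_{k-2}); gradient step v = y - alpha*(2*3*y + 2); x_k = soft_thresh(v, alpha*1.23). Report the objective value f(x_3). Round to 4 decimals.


FISTA on f(x) = 3*x^2 + 2*x + 1.23*|x|
L = 6, alpha = 0.0856
Iteration 1: beta = 0.0, y = -4.9959 + 0.0*(-4.9959 + 4.9959) = -4.9959
  grad(y) = -27.9754, v = y - alpha*grad = -2.6012
  prox(v) = soft_thresh(-2.6012, 0.1053) = -2.4959
Iteration 2: beta = 0.3333, y = -2.4959 + 0.3333*(-2.4959 + 4.9959) = -1.6626
  grad(y) = -7.9755, v = y - alpha*grad = -0.9799
  prox(v) = soft_thresh(-0.9799, 0.1053) = -0.8746
Iteration 3: beta = 0.5, y = -0.8746 + 0.5*(-0.8746 + 2.4959) = -0.0639
  grad(y) = 1.6164, v = y - alpha*grad = -0.2023
  prox(v) = soft_thresh(-0.2023, 0.1053) = -0.097
f(x_3) = 3*(-0.097)^2 + 2*(-0.097) + 1.23*|-0.097| = -0.0465


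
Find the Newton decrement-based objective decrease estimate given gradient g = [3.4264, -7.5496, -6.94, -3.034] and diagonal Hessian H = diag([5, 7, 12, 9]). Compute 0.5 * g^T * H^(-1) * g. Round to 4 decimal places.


Step 1: H is diagonal, so H^(-1) * g = [0.6853, -1.0785, -0.5783, -0.3371].
Step 2: g^T H^(-1) g = sum_i g_i^2 / H_ii
  = (3.4264)^2/5 + (-7.5496)^2/7 + (-6.94)^2/12 + (-3.034)^2/9
  = 2.348 + 8.1424 + 4.0136 + 1.0228 = 15.5268
Step 3: Objective decrease = 0.5 * g^T H^(-1) g = 7.7634


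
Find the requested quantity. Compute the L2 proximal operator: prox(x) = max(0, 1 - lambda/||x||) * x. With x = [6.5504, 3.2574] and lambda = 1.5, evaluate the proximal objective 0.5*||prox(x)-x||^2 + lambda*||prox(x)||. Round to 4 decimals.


Step 1: Compute ||x||.
||x|| = 7.3156
Step 2: Compute scaling factor.
scale = max(0, 1 - 1.5/7.3156) = 0.795
Step 3: prox(x) = [5.2073, 2.5895]
||prox(x)|| = 5.8156
Step 4: Proximal objective.
0.5*||prox-x||^2 = 1.125
lambda*||prox|| = 8.7234
Total = 9.8484


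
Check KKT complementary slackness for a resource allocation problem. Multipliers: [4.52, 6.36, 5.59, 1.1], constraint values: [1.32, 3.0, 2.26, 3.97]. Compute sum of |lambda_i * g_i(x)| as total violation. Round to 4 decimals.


KKT complementary slackness check:
lambda_1 * g_1 = 4.52 * 1.32 = 5.9664
lambda_2 * g_2 = 6.36 * 3.0 = 19.08
lambda_3 * g_3 = 5.59 * 2.26 = 12.6334
lambda_4 * g_4 = 1.1 * 3.97 = 4.367
Total violation = 5.9664 + 19.08 + 12.6334 + 4.367 = 42.0468


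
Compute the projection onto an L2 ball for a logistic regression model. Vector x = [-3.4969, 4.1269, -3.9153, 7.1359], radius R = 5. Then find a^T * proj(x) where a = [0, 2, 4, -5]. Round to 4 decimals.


Step 1: Compute ||x|| (intermediates to 6 decimals).
||x|| = sqrt((-3.4969)^2 + 4.1269^2 + (-3.9153)^2 + 7.1359^2) = 9.772935
Step 2: Project.
Since ||x|| > R, scale = R/||x|| = 5/9.772935 = 0.511617, proj(x) = scale * x
proj(x) = [-1.789073, 2.111392, -2.003134, 3.650848]
Step 3: Dot product.
a^T * proj(x) = 0*(-1.789073) + 2*2.111392 + 4*(-2.003134) - 5*3.650848 = -22.044


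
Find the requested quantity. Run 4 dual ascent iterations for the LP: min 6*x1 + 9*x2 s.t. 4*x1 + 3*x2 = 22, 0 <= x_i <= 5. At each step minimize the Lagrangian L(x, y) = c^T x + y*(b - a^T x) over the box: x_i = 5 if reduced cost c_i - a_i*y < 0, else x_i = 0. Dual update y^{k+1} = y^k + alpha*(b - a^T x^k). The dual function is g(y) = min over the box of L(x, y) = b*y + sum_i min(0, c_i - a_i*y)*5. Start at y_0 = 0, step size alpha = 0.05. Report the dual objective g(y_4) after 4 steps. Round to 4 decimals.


Dual ascent for LP: min 6*x1 + 9*x2, 4*x1 + 3*x2 = 22, 0 <= x_i <= 5
Step 1: y^k = 0.0, reduced costs: (6.0, 9.0)
  x^k = (0.0, 0.0), subgradient = b - a^T x = 22.0
  y^{k+1} = 0.0 + 0.05*22.0 = 1.1
Step 2: y^k = 1.1, reduced costs: (1.6, 5.7)
  x^k = (0.0, 0.0), subgradient = b - a^T x = 22.0
  y^{k+1} = 1.1 + 0.05*22.0 = 2.2
Step 3: y^k = 2.2, reduced costs: (-2.8, 2.4)
  x^k = (5.0, 0.0), subgradient = b - a^T x = 2.0
  y^{k+1} = 2.2 + 0.05*2.0 = 2.3
Step 4: y^k = 2.3, reduced costs: (-3.2, 2.1)
  x^k = (5.0, 0.0), subgradient = b - a^T x = 2.0
  y^{k+1} = 2.3 + 0.05*2.0 = 2.4
Dual objective at y_4 = 2.4: reduced costs (-3.6, 1.8), box minimizer x = (5.0, 0.0)
g(y_4) = b*y + (c1 - a1*y)*x1 + (c2 - a2*y)*x2 = 22*2.4 + (-3.6)*5.0 + 1.8*0.0 = 52.8 - 18.0 + 0.0 = 34.8


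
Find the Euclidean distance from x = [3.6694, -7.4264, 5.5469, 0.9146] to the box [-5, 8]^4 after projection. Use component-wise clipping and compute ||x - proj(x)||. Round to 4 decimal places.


Project each component onto [-5, 8].
clip(3.6694) = 3.6694, clip(-7.4264) = -5.0, clip(5.5469) = 5.5469, clip(0.9146) = 0.9146
Projection = [3.6694, -5.0, 5.5469, 0.9146]
Squared diffs: [0.0, 5.8874, 0.0, 0.0]
Distance = sqrt(5.8874) = 2.4264


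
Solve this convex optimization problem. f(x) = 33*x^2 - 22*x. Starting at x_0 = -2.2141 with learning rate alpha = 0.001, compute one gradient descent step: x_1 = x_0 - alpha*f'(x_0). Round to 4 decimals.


We compute the gradient at x_0 and apply the update.
f'(x) = 66*x - 22
f'(-2.2141) = 66*-2.2141 - 22 = -168.1306
x_1 = -2.2141 - 0.001*-168.1306 = -2.046


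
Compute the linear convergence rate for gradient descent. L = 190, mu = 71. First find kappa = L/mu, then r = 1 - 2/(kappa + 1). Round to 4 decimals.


Step 1: Compute the condition number.
kappa = L/mu = 190/71 = 2.6761
Step 2: Compute the convergence rate.
r = 1 - 2/(kappa + 1) = 1 - 2*mu/(L + mu) = (L - mu)/(L + mu) = 119/261 = 0.4559


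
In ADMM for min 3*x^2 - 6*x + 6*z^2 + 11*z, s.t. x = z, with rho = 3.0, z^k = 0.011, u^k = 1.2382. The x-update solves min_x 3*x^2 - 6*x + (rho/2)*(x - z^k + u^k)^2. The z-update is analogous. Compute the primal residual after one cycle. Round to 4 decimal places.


ADMM iteration with rho = 3.0, z^k = 0.011, u^k = 1.2382
Step 1: x-update.
Minimize 3*x^2 - 6*x + (3.0/2)*(x - 0.011 + 1.2382)^2
FOC: (2*3 + 3.0)*x = 6 + 3.0*(0.011 - 1.2382)
x^{k+1} = 0.2576
Step 2: z-update.
Minimize 6*z^2 + 11*z + (3.0/2)*(0.2576 - z + 1.2382)^2
FOC: (2*6 + 3.0)*z = -11 + 3.0*(0.2576 + 1.2382)
z^{k+1} = -0.4342
Step 3: u-update.
u^{k+1} = 1.2382 + 0.2576 + 0.4342 = 1.93
Step 4: Primal residual = |0.2576 + 0.4342| = 0.6918


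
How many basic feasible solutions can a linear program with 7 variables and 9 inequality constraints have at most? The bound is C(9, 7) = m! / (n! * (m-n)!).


Each vertex corresponds to some choice of n active constraints out of m, so the number of vertices is at most C(m, n) = m! / (n!(m-n)!).
m = 9, n = 7
Numerator: 9 * 8 * 7 * 6 * 5 * 4 * 3
Denominator: 7! = 5040
C(9, 7) = 36


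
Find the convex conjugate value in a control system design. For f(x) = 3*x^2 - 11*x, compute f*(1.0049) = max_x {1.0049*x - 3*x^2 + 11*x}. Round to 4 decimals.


f*(y) = sup_x {y*x - a*x^2 - b*x} = sup_x {(y-b)*x - a*x^2}
FOC: (y - b) - 2a*x = 0 => x* = (y - b)/(2a)
x* = (1.0049 + 11)/(2*3) = 2.0008
f*(1.0049) = (y-b)^2/(4a) = (1.0049 + 11)^2/(4*3)
= 144.1176/12 = 12.0098


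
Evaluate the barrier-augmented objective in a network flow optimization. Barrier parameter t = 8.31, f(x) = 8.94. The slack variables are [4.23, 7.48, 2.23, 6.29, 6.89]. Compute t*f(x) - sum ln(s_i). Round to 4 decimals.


Step 1: Compute log-barrier.
ln values: [1.4422, 2.0122, 0.802, 1.839, 1.9301]
phi = -(1.4422 + 2.0122 + 0.802 + 1.839 + 1.9301) = -8.0255
Step 2: Compute augmented objective.
t*f(x) = 8.31*8.94 = 74.2914
Total = 74.2914 - 8.0255 = 66.2659


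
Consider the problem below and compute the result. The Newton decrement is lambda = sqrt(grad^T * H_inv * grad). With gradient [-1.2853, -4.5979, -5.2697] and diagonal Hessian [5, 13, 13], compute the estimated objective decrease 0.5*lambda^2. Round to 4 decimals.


Step 1: H is diagonal, so H^(-1) * g = [-0.2571, -0.3537, -0.4054].
Step 2: g^T H^(-1) g = sum_i g_i^2 / H_ii
  = (-1.2853)^2/5 + (-4.5979)^2/13 + (-5.2697)^2/13
  = 0.3304 + 1.6262 + 2.1361 = 4.0927
Step 3: Objective decrease = 0.5 * g^T H^(-1) g = 2.0464


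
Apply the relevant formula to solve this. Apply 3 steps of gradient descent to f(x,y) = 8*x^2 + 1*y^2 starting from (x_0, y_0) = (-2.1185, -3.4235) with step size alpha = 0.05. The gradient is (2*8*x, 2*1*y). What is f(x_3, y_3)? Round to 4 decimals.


Gradient descent on f(x,y) = 8*x^2 + 1*y^2.
Starting point: (-2.1185, -3.4235), alpha = 0.05
Step 1: grad_x = 2*8*-2.1185 = -33.896, grad_y = 2*1*-3.4235 = -6.847
  x_1 = -2.1185 - 0.05*-33.896 = -0.4237
  y_1 = -3.4235 - 0.05*-6.847 = -3.0812
Step 2: grad_x = 2*8*-0.4237 = -6.7792, grad_y = 2*1*-3.0812 = -6.1623
  x_2 = -0.4237 - 0.05*-6.7792 = -0.0847
  y_2 = -3.0812 - 0.05*-6.1623 = -2.773
Step 3: grad_x = 2*8*-0.0847 = -1.3558, grad_y = 2*1*-2.773 = -5.5461
  x_3 = -0.0847 - 0.05*-1.3558 = -0.0169
  y_3 = -2.773 - 0.05*-5.5461 = -2.4957
f(-0.0169, -2.4957) = 8*(-0.0169)^2 + 1*(-2.4957)^2 = 6.231


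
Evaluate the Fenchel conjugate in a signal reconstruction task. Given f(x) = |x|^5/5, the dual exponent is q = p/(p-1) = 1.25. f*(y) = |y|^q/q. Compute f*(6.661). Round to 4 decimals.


The conjugate exponent q satisfies 1/p + 1/q = 1.
p = 5, so q = 5/(5 - 1) = 1.25
|y|^q = 6.661^1.25 = 10.701
f*(6.661) = 10.701 / 1.25 = 8.5608


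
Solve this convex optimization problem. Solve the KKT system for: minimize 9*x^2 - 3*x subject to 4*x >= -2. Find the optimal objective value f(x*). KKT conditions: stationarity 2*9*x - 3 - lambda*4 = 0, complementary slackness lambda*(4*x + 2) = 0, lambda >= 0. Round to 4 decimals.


Step 1: Try lambda = 0 (constraint inactive).
Stationarity: 2*9*x - 3 = 0
x* = 3/(2*9) = 1/6 = 0.1667 (rounded; the exact value 1/6 is used below)
Check constraint: 4*0.1667 = 0.6668 >= -2 -- satisfied.
Step 2: Compute optimal value.
f(x*) = 9*(1/6)^2 - 3*(1/6) = -0.25


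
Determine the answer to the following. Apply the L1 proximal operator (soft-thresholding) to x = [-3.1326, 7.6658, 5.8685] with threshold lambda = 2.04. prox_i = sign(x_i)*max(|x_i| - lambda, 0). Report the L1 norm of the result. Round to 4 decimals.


Soft-thresholding with lambda = 2.04:
prox(-3.1326) = sign(-3.1326)*max(|-3.1326| - 2.04, 0) = -1.0926
prox(7.6658) = sign(7.6658)*max(|7.6658| - 2.04, 0) = 5.6258
prox(5.8685) = sign(5.8685)*max(|5.8685| - 2.04, 0) = 3.8285
prox(x) = [-1.0926, 5.6258, 3.8285]
||prox(x)||_1 = 1.0926 + 5.6258 + 3.8285 = 10.5469


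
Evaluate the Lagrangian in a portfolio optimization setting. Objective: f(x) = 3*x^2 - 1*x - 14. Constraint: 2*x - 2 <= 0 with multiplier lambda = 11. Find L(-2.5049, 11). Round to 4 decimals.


Step 1: Evaluate f(x).
f(-2.5049) = 3*(-2.5049)^2 - 1*(-2.5049) - 14 = 7.3285
Step 2: Evaluate g(x).
g(-2.5049) = 2*-2.5049 - 2 = -7.0098
Step 3: Compute Lagrangian.
L = 7.3285 + 11*-7.0098 = -69.7793


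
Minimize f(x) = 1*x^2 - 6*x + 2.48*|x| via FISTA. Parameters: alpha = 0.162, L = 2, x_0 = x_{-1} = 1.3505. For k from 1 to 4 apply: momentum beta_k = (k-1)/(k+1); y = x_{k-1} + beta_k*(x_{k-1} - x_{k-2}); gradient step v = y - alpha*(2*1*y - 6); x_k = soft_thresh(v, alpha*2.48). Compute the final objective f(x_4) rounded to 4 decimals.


FISTA on f(x) = 1*x^2 - 6*x + 2.48*|x|
L = 2, alpha = 0.162
Iteration 1: beta = 0.0, y = 1.3505 + 0.0*(1.3505 - 1.3505) = 1.3505
  grad(y) = -3.299, v = y - alpha*grad = 1.8849
  prox(v) = soft_thresh(1.8849, 0.4018) = 1.4832
Iteration 2: beta = 0.3333, y = 1.4832 + 0.3333*(1.4832 - 1.3505) = 1.5274
  grad(y) = -2.9452, v = y - alpha*grad = 2.0045
  prox(v) = soft_thresh(2.0045, 0.4018) = 1.6028
Iteration 3: beta = 0.5, y = 1.6028 + 0.5*(1.6028 - 1.4832) = 1.6626
  grad(y) = -2.6749, v = y - alpha*grad = 2.0959
  prox(v) = soft_thresh(2.0959, 0.4018) = 1.6941
Iteration 4: beta = 0.6, y = 1.6941 + 0.6*(1.6941 - 1.6028) = 1.7489
  grad(y) = -2.5021, v = y - alpha*grad = 2.1543
  prox(v) = soft_thresh(2.1543, 0.4018) = 1.7525
f(x_4) = 1*1.7525^2 - 6*1.7525 + 2.48*|1.7525| = -3.0975


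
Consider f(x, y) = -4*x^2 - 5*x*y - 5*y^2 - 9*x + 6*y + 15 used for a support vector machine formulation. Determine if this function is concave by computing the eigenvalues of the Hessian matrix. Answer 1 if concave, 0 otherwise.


The Hessian of f(x,y) = -4*x^2 - 5*x*y - 5*y^2 - 9*x + 6*y + 15 is:
H = [[-8, -5], [-5, -10]]
Trace = -8 - 10 = -18
Determinant = -8*-10 - (-5)^2 = 55
Discriminant = (-18)^2 - 4*55 = 104.0
Eigenvalues: lambda_1 = -14.099, lambda_2 = -3.901
The function is concave.

1


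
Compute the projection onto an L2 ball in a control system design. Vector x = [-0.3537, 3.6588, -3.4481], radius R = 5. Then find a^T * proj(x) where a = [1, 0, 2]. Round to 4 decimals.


Step 1: Compute ||x|| (intermediates to 6 decimals).
||x|| = sqrt((-0.3537)^2 + 3.6588^2 + (-3.4481)^2) = 5.039972
Step 2: Project.
Since ||x|| > R, scale = R/||x|| = 5/5.039972 = 0.992069, proj(x) = scale * x
proj(x) = [-0.350895, 3.629782, -3.420753]
Step 3: Dot product.
a^T * proj(x) = 1*(-0.350895) + 0*3.629782 + 2*(-3.420753) = -7.1924


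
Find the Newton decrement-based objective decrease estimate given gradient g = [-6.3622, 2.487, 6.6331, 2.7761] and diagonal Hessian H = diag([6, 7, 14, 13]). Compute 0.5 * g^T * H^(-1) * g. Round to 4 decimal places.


Step 1: H is diagonal, so H^(-1) * g = [-1.0604, 0.3553, 0.4738, 0.2135].
Step 2: g^T H^(-1) g = sum_i g_i^2 / H_ii
  = (-6.3622)^2/6 + (2.487)^2/7 + (6.6331)^2/14 + (2.7761)^2/13
  = 6.7463 + 0.8836 + 3.1427 + 0.5928 = 11.3654
Step 3: Objective decrease = 0.5 * g^T H^(-1) g = 5.6827


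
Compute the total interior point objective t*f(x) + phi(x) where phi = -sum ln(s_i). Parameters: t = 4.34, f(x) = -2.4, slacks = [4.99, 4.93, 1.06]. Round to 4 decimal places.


Step 1: Compute log-barrier.
ln values: [1.6074, 1.5953, 0.0583]
phi = -(1.6074 + 1.5953 + 0.0583) = -3.261
Step 2: Compute augmented objective.
t*f(x) = 4.34*-2.4 = -10.416
Total = -10.416 - 3.261 = -13.677


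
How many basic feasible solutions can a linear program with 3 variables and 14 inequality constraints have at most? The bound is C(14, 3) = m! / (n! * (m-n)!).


Each vertex corresponds to some choice of n active constraints out of m, so the number of vertices is at most C(m, n) = m! / (n!(m-n)!).
m = 14, n = 3
Numerator: 14 * 13 * 12
Denominator: 3! = 6
C(14, 3) = 364


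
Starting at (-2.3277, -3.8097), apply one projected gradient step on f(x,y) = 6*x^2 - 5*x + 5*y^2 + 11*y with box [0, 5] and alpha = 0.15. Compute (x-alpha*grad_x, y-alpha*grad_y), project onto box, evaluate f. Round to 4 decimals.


Step 1: Compute gradient at (-2.3277, -3.8097).
grad_x = 2*6*-2.3277 - 5 = -32.9324
grad_y = 2*5*-3.8097 + 11 = -27.097
Step 2: Gradient step.
x_raw = -2.3277 - 0.15*-32.9324 = 2.6122
y_raw = -3.8097 - 0.15*-27.097 = 0.2549
Step 3: Project onto [0, 5].
x_proj = clip(2.6122) = 2.6122
y_proj = clip(0.2549) = 0.2549
Step 4: Evaluate f.
f(2.6122, 0.2549) = 31.0076


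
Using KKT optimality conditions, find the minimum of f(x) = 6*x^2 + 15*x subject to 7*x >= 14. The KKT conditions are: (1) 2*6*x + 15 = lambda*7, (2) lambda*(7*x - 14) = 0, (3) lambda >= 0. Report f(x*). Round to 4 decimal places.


Step 1: Try lambda = 0 (constraint inactive).
x_unc = -15/(2*6) = -1.25
Check: 7*-1.25 = -8.75 < 14 -- violated!
Step 2: Constraint must be active: 7*x = 14
x* = 14/7 = 2.0
lambda = (2*6*2.0 + 15)/7 = 5.5714
Step 3: Compute optimal value.
f(x*) = 6*2.0^2 + 15*2.0 = 54.0


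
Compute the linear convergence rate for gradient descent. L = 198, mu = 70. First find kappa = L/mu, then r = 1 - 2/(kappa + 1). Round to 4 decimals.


Step 1: Compute the condition number.
kappa = L/mu = 198/70 = 2.8286
Step 2: Compute the convergence rate.
r = 1 - 2/(kappa + 1) = 1 - 2*mu/(L + mu) = (L - mu)/(L + mu) = 128/268 = 0.4776


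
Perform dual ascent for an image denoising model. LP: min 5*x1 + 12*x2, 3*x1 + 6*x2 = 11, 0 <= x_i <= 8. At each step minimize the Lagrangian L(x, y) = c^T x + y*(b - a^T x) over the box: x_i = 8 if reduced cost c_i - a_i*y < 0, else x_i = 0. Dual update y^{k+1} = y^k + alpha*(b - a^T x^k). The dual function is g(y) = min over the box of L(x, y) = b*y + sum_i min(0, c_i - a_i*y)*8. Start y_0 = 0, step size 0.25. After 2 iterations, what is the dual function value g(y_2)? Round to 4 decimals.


Dual ascent for LP: min 5*x1 + 12*x2, 3*x1 + 6*x2 = 11, 0 <= x_i <= 8
Step 1: y^k = 0.0, reduced costs: (5.0, 12.0)
  x^k = (0.0, 0.0), subgradient = b - a^T x = 11.0
  y^{k+1} = 0.0 + 0.25*11.0 = 2.75
Step 2: y^k = 2.75, reduced costs: (-3.25, -4.5)
  x^k = (8.0, 8.0), subgradient = b - a^T x = -61.0
  y^{k+1} = 2.75 + 0.25*-61.0 = -12.5
Dual objective at y_2 = -12.5: reduced costs (42.5, 87.0), box minimizer x = (0.0, 0.0)
g(y_2) = b*y + (c1 - a1*y)*x1 + (c2 - a2*y)*x2 = 11*(-12.5) + 42.5*0.0 + 87.0*0.0 = -137.5 + 0.0 + 0.0 = -137.5


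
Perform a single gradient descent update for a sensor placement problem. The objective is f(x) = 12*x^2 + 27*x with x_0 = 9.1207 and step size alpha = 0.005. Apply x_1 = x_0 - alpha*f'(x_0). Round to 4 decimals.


We compute the gradient at x_0 and apply the update.
f'(x) = 24*x + 27
f'(9.1207) = 24*9.1207 + 27 = 245.8968
x_1 = 9.1207 - 0.005*245.8968 = 7.8912


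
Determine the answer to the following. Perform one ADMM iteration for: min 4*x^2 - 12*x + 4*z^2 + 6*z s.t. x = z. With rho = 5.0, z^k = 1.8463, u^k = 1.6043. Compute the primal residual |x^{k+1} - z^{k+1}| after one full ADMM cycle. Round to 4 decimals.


ADMM iteration with rho = 5.0, z^k = 1.8463, u^k = 1.6043
Step 1: x-update.
Minimize 4*x^2 - 12*x + (5.0/2)*(x - 1.8463 + 1.6043)^2
FOC: (2*4 + 5.0)*x = 12 + 5.0*(1.8463 - 1.6043)
x^{k+1} = 1.0162
Step 2: z-update.
Minimize 4*z^2 + 6*z + (5.0/2)*(1.0162 - z + 1.6043)^2
FOC: (2*4 + 5.0)*z = -6 + 5.0*(1.0162 + 1.6043)
z^{k+1} = 0.5463
Step 3: u-update.
u^{k+1} = 1.6043 + 1.0162 - 0.5463 = 2.0741
Step 4: Primal residual = |1.0162 - 0.5463| = 0.4698
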